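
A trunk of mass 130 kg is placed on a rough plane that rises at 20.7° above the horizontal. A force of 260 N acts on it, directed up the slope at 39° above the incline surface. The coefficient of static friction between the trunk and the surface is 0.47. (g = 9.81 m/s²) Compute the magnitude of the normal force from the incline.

Axes along / perpendicular to the incline. W sin 20.7° = 450.8 N down-slope; W cos 20.7° = 1193 N into the surface.
Perpendicular: N = W cos 20.7° − P sin 39° = 1193 − 163.6 = 1029 N.
Along incline: P cos 39° + f = W sin 20.7° (friction acts up-slope) → f = 450.8 − 202.1 = 248.7 N.
|f| = 248.7 N ≤ μN = 483.8 N, so the trunk is indeed static.

N ≈ 1030 N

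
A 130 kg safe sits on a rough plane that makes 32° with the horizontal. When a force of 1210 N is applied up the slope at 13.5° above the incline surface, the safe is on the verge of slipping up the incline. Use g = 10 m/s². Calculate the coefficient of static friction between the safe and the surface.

μ ≈ 0.595

On the verge of sliding up the incline, friction is at its maximum μN and acts down the slope.
Perpendicular to incline: N = W cos 32° − P sin 13.5° = 1102 − 282.5 = 820 N.
Along incline: P cos 13.5° − μN = W sin 32° → μ = −(W sin 32° − P cos 13.5°) / N = 0.5947.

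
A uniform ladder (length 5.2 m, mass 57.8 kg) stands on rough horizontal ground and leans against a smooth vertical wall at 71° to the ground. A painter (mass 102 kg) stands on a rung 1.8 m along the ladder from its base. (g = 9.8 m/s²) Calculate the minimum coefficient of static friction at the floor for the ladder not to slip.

ΣF_y = 0: N_floor = 57.8×9.8 + 102×9.8 = 1566 N.
Torques about the foot: N_wall · 5.2 sin 71° = 57.8×9.8×2.6 cos 71° + 102×9.8×1.8 cos 71° → N_wall = 216.66 N.
ΣF_x = 0: f_floor = N_wall = 216.66 N.
μ_min = f_floor / N_floor = 216.66 / 1566 = 0.1384.

μ_min ≈ 0.138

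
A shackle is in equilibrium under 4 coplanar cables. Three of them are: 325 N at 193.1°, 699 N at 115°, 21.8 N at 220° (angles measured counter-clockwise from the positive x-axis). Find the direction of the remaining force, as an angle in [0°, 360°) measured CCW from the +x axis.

Sum the known components: ΣF_x = -628.7 N, ΣF_y = 545.8 N.
For equilibrium the remaining force must supply (−ΣF_x, −ΣF_y) = (628.7, -545.8) N.
Magnitude = √((628.7)² + (-545.8)²) = 832.5 N; direction = atan2(-545.8, 628.7) = 319.0°.

θ ≈ 319°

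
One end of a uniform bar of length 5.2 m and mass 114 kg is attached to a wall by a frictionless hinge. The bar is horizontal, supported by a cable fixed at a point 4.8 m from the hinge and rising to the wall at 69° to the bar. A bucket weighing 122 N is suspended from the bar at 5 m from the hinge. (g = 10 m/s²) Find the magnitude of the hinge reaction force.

|H| ≈ 591 N

Take torques about the hinge: T sin 69° · 4.8 = 114×10×2.6 + 122×5 = 3574 N·m.
So T = 3574 / (0.9336 × 4.8) = 797.56 N.
ΣF_x = 0: H_x = T cos 69° = 285.82 N.
ΣF_y = 0: H_y = (114×10 + 122) − T sin 69° = 1262 − 744.58 = 517.42 N.
|H| = √(H_x² + H_y²) = √((285.82)² + (517.42)²) = 591.11 N.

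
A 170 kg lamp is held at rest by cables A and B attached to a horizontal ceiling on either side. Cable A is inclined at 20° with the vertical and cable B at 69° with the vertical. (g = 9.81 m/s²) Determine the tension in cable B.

Angles from the horizontal: cable A is 90° − 20° = 70°, cable B is 90° − 69° = 21°.
Weight W = 170 × 9.81 = 1668 N acts straight down.
Horizontal: T_A cos 70° = T_B cos 21°  →  T_A = 2.73 T_B.
Vertical: T_A sin 70° + T_B sin 21° = 1668.
Substituting the horizontal relation into the vertical equation gives 2.923 T_B = 1668, so T_B = 570.5 N.

T_B ≈ 570 N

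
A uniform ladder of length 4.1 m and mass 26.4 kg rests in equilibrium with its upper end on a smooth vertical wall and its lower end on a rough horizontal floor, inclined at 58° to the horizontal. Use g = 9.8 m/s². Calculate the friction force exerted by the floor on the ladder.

f ≈ 80.8 N

Torques about the foot: N_wall · 4.1 sin 58° = 26.4×9.8×2.05 cos 58° → N_wall = 80.833 N.
ΣF_x = 0: f_floor = N_wall = 80.833 N.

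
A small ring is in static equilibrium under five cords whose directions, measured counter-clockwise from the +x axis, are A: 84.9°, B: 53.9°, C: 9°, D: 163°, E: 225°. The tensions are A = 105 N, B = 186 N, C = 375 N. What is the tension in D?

T_D ≈ 141 N

Resolve: ΣF_x = 105 cos 84.9° + 186 cos 53.9° + 375 cos 9° + T_D cos 163° + T_E cos 225° = 0.
        ΣF_y = 105 sin 84.9° + 186 sin 53.9° + 375 sin 9° + T_D sin 163° + T_E sin 225° = 0.
The known terms sum to (489.3, 313.5) N, so -0.9563 T_D − 0.7071 T_E = -489.3 and 0.2924 T_D − 0.7071 T_E = -313.5.
Solving simultaneously: T_D = 140.8 N, T_E = 501.6 N.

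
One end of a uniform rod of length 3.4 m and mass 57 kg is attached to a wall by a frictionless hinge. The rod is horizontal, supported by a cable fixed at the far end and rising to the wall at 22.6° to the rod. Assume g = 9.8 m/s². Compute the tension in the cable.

T ≈ 727 N

Take torques about the hinge: T sin 22.6° · 3.4 = 57×9.8×1.7 = 949.62 N·m.
So T = 949.62 / (0.3843 × 3.4) = 726.78 N.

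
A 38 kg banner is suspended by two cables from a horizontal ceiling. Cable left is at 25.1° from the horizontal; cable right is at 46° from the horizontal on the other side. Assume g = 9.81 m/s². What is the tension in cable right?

T_right ≈ 357 N

Weight W = 38 × 9.81 = 372.8 N acts straight down.
Horizontal: T_left cos 25.1° = T_right cos 46°  →  T_left = 0.7671 T_right.
Vertical: T_left sin 25.1° + T_right sin 46° = 372.8.
Substituting the horizontal relation into the vertical equation gives 1.045 T_right = 372.8, so T_right = 356.8 N.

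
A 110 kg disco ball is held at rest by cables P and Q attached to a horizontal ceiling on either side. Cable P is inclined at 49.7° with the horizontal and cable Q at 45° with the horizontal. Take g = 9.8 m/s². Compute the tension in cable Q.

T_Q ≈ 700 N

Weight W = 110 × 9.8 = 1078 N acts straight down.
Horizontal: T_P cos 49.7° = T_Q cos 45°  →  T_P = 1.093 T_Q.
Vertical: T_P sin 49.7° + T_Q sin 45° = 1078.
Substituting the horizontal relation into the vertical equation gives 1.541 T_Q = 1078, so T_Q = 699.6 N.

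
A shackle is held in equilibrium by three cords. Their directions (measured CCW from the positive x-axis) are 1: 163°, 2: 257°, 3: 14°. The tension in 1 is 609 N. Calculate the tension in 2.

T_2 ≈ 352 N

Resolve: ΣF_x = 609 cos 163° + T_2 cos 257° + T_3 cos 14° = 0.
        ΣF_y = 609 sin 163° + T_2 sin 257° + T_3 sin 14° = 0.
The known terms sum to (-582.4, 178.1) N, so -0.2250 T_2 + 0.9703 T_3 = 582.4 and -0.9744 T_2 + 0.2419 T_3 = -178.1.
Solving simultaneously: T_2 = 352 N, T_3 = 681.8 N.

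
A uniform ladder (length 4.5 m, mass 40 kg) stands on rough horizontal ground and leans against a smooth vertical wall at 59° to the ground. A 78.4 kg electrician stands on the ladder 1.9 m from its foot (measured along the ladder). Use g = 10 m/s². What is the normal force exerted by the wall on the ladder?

Torques about the foot: N_wall · 4.5 sin 59° = 40×10×2.25 cos 59° + 78.4×10×1.9 cos 59° → N_wall = 319.07 N.

N_wall ≈ 319 N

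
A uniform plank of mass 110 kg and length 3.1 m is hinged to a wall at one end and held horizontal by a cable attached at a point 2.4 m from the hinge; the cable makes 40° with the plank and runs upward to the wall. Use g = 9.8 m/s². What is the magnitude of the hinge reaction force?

|H| ≈ 913 N

Take torques about the hinge: T sin 40° · 2.4 = 110×9.8×1.55 = 1670.9 N·m.
So T = 1670.9 / (0.6428 × 2.4) = 1083.1 N.
ΣF_x = 0: H_x = T cos 40° = 829.71 N.
ΣF_y = 0: H_y = (110×9.8) − T sin 40° = 1078 − 696.21 = 381.79 N.
|H| = √(H_x² + H_y²) = √((829.71)² + (381.79)²) = 913.34 N.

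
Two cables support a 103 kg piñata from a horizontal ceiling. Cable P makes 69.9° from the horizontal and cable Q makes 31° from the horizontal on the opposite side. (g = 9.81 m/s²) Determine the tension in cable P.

T_P ≈ 882 N

Weight W = 103 × 9.81 = 1010 N acts straight down.
Horizontal: T_P cos 69.9° = T_Q cos 31°  →  T_Q = 0.4009 T_P.
Vertical: T_P sin 69.9° + T_Q sin 31° = 1010.
Substituting the horizontal relation into the vertical equation gives 1.146 T_P = 1010, so T_P = 882 N.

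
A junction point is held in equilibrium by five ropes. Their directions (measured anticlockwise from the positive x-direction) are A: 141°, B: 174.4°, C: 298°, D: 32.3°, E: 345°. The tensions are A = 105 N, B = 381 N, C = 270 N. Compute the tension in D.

Resolve: ΣF_x = 105 cos 141° + 381 cos 174.4° + 270 cos 298° + T_D cos 32.3° + T_E cos 345° = 0.
        ΣF_y = 105 sin 141° + 381 sin 174.4° + 270 sin 298° + T_D sin 32.3° + T_E sin 345° = 0.
The known terms sum to (-334, -135.1) N, so 0.8453 T_D + 0.9659 T_E = 334 and 0.5344 T_D − 0.2588 T_E = 135.1.
Solving simultaneously: T_D = 295.3 N, T_E = 87.44 N.

T_D ≈ 295 N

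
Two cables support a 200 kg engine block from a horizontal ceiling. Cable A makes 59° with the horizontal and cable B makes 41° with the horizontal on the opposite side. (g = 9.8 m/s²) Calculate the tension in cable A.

T_A ≈ 1500 N

Weight W = 200 × 9.8 = 1960 N acts straight down.
Horizontal: T_A cos 59° = T_B cos 41°  →  T_B = 0.6824 T_A.
Vertical: T_A sin 59° + T_B sin 41° = 1960.
Substituting the horizontal relation into the vertical equation gives 1.305 T_A = 1960, so T_A = 1502 N.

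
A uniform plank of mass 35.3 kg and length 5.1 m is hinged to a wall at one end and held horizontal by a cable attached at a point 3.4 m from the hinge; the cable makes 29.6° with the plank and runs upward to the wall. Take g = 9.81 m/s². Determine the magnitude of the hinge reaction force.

Take torques about the hinge: T sin 29.6° · 3.4 = 35.3×9.81×2.55 = 883.05 N·m.
So T = 883.05 / (0.4939 × 3.4) = 525.81 N.
ΣF_x = 0: H_x = T cos 29.6° = 457.19 N.
ΣF_y = 0: H_y = (35.3×9.81) − T sin 29.6° = 346.29 − 259.72 = 86.573 N.
|H| = √(H_x² + H_y²) = √((457.19)² + (86.573)²) = 465.31 N.

|H| ≈ 465 N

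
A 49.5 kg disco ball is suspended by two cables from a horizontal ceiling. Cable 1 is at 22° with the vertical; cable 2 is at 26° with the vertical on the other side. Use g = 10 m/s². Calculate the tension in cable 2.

T_2 ≈ 250 N

Angles from the horizontal: cable 1 is 90° − 22° = 68°, cable 2 is 90° − 26° = 64°.
Weight W = 49.5 × 10 = 495 N acts straight down.
Horizontal: T_1 cos 68° = T_2 cos 64°  →  T_1 = 1.17 T_2.
Vertical: T_1 sin 68° + T_2 sin 64° = 495.
Substituting the horizontal relation into the vertical equation gives 1.984 T_2 = 495, so T_2 = 249.5 N.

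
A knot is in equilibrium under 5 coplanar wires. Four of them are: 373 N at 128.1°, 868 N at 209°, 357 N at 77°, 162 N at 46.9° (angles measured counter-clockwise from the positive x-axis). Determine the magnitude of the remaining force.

Sum the known components: ΣF_x = -798.3 N, ΣF_y = 338.8 N.
For equilibrium the remaining force must supply (−ΣF_x, −ΣF_y) = (798.3, -338.8) N.
Magnitude = √((798.3)² + (-338.8)²) = 867.3 N; direction = atan2(-338.8, 798.3) = 337.0°.

F ≈ 867 N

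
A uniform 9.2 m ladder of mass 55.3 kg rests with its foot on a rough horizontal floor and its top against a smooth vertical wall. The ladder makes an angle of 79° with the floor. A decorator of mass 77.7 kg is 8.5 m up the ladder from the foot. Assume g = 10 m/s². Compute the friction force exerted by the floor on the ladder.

Torques about the foot: N_wall · 9.2 sin 79° = 55.3×10×4.6 cos 79° + 77.7×10×8.5 cos 79° → N_wall = 193.29 N.
ΣF_x = 0: f_floor = N_wall = 193.29 N.

f ≈ 193 N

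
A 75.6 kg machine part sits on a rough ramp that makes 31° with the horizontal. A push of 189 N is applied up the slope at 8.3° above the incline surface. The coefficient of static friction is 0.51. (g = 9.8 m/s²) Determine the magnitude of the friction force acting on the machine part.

Axes along / perpendicular to the incline. W sin 31° = 381.6 N down-slope; W cos 31° = 635.1 N into the surface.
Perpendicular: N = W cos 31° − P sin 8.3° = 635.1 − 27.28 = 607.8 N.
Along incline: P cos 8.3° + f = W sin 31° (friction acts up-slope) → f = 381.6 − 187 = 194.6 N.
|f| = 194.6 N ≤ μN = 310 N, so the machine part is indeed static.

f ≈ 195 N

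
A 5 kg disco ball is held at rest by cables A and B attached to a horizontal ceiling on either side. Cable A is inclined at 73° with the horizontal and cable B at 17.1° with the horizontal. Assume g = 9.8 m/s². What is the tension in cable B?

T_B ≈ 14.3 N

Weight W = 5 × 9.8 = 49 N acts straight down.
Horizontal: T_A cos 73° = T_B cos 17.1°  →  T_A = 3.269 T_B.
Vertical: T_A sin 73° + T_B sin 17.1° = 49.
Substituting the horizontal relation into the vertical equation gives 3.42 T_B = 49, so T_B = 14.33 N.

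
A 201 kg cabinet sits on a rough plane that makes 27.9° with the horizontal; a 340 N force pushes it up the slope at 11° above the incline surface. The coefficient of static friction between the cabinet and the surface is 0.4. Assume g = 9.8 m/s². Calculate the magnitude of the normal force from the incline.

N ≈ 1680 N

Axes along / perpendicular to the incline. W sin 27.9° = 921.7 N down-slope; W cos 27.9° = 1741 N into the surface.
Perpendicular: N = W cos 27.9° − P sin 11° = 1741 − 64.88 = 1676 N.
Along incline: P cos 11° + f = W sin 27.9° (friction acts up-slope) → f = 921.7 − 333.8 = 588 N.
|f| = 588 N ≤ μN = 670.4 N, so the cabinet is indeed static.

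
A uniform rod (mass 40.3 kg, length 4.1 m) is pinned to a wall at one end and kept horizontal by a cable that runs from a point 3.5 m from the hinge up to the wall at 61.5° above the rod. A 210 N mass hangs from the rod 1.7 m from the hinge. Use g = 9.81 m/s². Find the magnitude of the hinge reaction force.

|H| ≈ 327 N

Take torques about the hinge: T sin 61.5° · 3.5 = 40.3×9.81×2.05 + 210×1.7 = 1167.5 N·m.
So T = 1167.5 / (0.8788 × 3.5) = 379.55 N.
ΣF_x = 0: H_x = T cos 61.5° = 181.11 N.
ΣF_y = 0: H_y = (40.3×9.81 + 210) − T sin 61.5° = 605.34 − 333.56 = 271.78 N.
|H| = √(H_x² + H_y²) = √((181.11)² + (271.78)²) = 326.6 N.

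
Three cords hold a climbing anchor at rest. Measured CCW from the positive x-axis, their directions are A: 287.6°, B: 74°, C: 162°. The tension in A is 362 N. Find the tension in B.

Resolve: ΣF_x = 362 cos 287.6° + T_B cos 74° + T_C cos 162° = 0.
        ΣF_y = 362 sin 287.6° + T_B sin 74° + T_C sin 162° = 0.
The known terms sum to (109.5, -345.1) N, so 0.2756 T_B − 0.9511 T_C = -109.5 and 0.9613 T_B + 0.3090 T_C = 345.1.
Solving simultaneously: T_B = 294.5 N, T_C = 200.4 N.

T_B ≈ 295 N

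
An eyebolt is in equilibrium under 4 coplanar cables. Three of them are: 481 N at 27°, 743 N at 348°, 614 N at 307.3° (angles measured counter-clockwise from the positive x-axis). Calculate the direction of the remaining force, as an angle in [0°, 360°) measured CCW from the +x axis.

Sum the known components: ΣF_x = 1527 N, ΣF_y = -424.5 N.
For equilibrium the remaining force must supply (−ΣF_x, −ΣF_y) = (-1527, 424.5) N.
Magnitude = √((-1527)² + (424.5)²) = 1585 N; direction = atan2(424.5, -1527) = 164.5°.

θ ≈ 164°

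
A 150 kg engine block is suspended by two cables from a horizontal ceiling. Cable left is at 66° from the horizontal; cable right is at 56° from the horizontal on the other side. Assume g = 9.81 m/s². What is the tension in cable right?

Weight W = 150 × 9.81 = 1472 N acts straight down.
Horizontal: T_left cos 66° = T_right cos 56°  →  T_left = 1.375 T_right.
Vertical: T_left sin 66° + T_right sin 56° = 1472.
Substituting the horizontal relation into the vertical equation gives 2.085 T_right = 1472, so T_right = 705.8 N.

T_right ≈ 706 N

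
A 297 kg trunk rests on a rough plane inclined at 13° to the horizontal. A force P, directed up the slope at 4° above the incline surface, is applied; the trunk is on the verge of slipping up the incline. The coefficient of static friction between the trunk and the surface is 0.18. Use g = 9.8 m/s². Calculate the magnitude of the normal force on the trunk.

N ≈ 2760 N

On the verge of sliding up the incline, friction equals μN and acts down the slope.
Perpendicular: N + P sin 4° = W cos 13° = 2836 N.
Along incline: P cos 4° = W sin 13° + μN  with W sin 13° = 654.7 N.
Solving the pair for P and N: P = 1154 N, N = 2756 N (and f = μN = 496 N).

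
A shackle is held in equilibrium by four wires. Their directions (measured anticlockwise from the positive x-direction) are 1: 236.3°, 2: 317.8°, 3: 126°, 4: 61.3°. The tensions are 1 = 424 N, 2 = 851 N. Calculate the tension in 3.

Resolve: ΣF_x = 424 cos 236.3° + 851 cos 317.8° + T_3 cos 126° + T_4 cos 61.3° = 0.
        ΣF_y = 424 sin 236.3° + 851 sin 317.8° + T_3 sin 126° + T_4 sin 61.3° = 0.
The known terms sum to (395.2, -924.4) N, so -0.5878 T_3 + 0.4802 T_4 = -395.2 and 0.8090 T_3 + 0.8771 T_4 = 924.4.
Solving simultaneously: T_3 = 874.4 N, T_4 = 247.4 N.

T_3 ≈ 874 N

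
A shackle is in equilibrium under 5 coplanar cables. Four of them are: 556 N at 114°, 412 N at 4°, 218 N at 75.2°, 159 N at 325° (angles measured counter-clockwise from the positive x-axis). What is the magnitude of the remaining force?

Sum the known components: ΣF_x = 370.8 N, ΣF_y = 656.2 N.
For equilibrium the remaining force must supply (−ΣF_x, −ΣF_y) = (-370.8, -656.2) N.
Magnitude = √((-370.8)² + (-656.2)²) = 753.7 N; direction = atan2(-656.2, -370.8) = 240.5°.

F ≈ 754 N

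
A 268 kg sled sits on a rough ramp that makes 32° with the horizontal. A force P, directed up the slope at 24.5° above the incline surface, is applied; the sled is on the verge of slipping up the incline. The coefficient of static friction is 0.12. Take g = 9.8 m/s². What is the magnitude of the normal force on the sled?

N ≈ 1510 N

On the verge of sliding up the incline, friction equals μN and acts down the slope.
Perpendicular: N + P sin 24.5° = W cos 32° = 2227 N.
Along incline: P cos 24.5° = W sin 32° + μN  with W sin 32° = 1392 N.
Solving the pair for P and N: P = 1729 N, N = 1510 N (and f = μN = 181.3 N).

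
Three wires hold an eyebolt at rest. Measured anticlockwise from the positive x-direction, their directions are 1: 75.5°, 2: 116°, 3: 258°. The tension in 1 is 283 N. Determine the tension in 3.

Resolve: ΣF_x = 283 cos 75.5° + T_2 cos 116° + T_3 cos 258° = 0.
        ΣF_y = 283 sin 75.5° + T_2 sin 116° + T_3 sin 258° = 0.
The known terms sum to (70.86, 274) N, so -0.4384 T_2 − 0.2079 T_3 = -70.86 and 0.8988 T_2 − 0.9781 T_3 = -274.
Solving simultaneously: T_2 = 20.05 N, T_3 = 298.5 N.

T_3 ≈ 299 N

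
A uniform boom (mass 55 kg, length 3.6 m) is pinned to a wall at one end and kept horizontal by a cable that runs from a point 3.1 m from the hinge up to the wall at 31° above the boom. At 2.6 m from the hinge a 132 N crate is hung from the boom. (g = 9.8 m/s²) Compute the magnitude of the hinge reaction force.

Take torques about the hinge: T sin 31° · 3.1 = 55×9.8×1.8 + 132×2.6 = 1313.4 N·m.
So T = 1313.4 / (0.5150 × 3.1) = 822.61 N.
ΣF_x = 0: H_x = T cos 31° = 705.12 N.
ΣF_y = 0: H_y = (55×9.8 + 132) − T sin 31° = 671 − 423.68 = 247.32 N.
|H| = √(H_x² + H_y²) = √((705.12)² + (247.32)²) = 747.23 N.

|H| ≈ 747 N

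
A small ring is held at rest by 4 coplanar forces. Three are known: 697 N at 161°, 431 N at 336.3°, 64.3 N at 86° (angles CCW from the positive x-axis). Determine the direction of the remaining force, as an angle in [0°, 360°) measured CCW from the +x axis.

Sum the known components: ΣF_x = -259.9 N, ΣF_y = 117.8 N.
For equilibrium the remaining force must supply (−ΣF_x, −ΣF_y) = (259.9, -117.8) N.
Magnitude = √((259.9)² + (-117.8)²) = 285.4 N; direction = atan2(-117.8, 259.9) = 335.6°.

θ ≈ 336°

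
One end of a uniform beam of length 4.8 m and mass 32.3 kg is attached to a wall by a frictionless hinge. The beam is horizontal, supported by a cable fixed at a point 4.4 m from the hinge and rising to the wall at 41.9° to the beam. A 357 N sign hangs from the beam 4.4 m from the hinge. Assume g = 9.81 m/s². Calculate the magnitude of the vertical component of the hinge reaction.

|H_y| ≈ 144 N

Take torques about the hinge: T sin 41.9° · 4.4 = 32.3×9.81×2.4 + 357×4.4 = 2331.3 N·m.
So T = 2331.3 / (0.6678 × 4.4) = 793.36 N.
ΣF_y = 0: H_y = (32.3×9.81 + 357) − T sin 41.9° = 673.86 − 529.83 = 144.03 N.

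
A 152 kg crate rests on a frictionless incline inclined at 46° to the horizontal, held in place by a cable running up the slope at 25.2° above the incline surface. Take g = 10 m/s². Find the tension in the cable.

Take axes along and perpendicular to the incline. Weight components: W sin 46° = 1093 N down-slope, W cos 46° = 1056 N into the surface.
Along incline: T cos 25.2° = W sin 46° → T = 1208 N.
Perpendicular: N = W cos 46° − T sin 25.2° = 541.4 N.

T ≈ 1210 N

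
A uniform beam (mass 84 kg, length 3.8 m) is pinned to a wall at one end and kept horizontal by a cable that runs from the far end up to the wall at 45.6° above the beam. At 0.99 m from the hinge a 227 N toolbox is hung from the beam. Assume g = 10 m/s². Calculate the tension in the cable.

Take torques about the hinge: T sin 45.6° · 3.8 = 84×10×1.9 + 227×0.99 = 1820.7 N·m.
So T = 1820.7 / (0.7145 × 3.8) = 670.62 N.

T ≈ 671 N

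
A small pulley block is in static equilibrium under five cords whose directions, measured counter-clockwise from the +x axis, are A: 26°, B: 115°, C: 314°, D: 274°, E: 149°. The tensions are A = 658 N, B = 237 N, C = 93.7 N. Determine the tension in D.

Resolve: ΣF_x = 658 cos 26° + 237 cos 115° + 93.7 cos 314° + T_D cos 274° + T_E cos 149° = 0.
        ΣF_y = 658 sin 26° + 237 sin 115° + 93.7 sin 314° + T_D sin 274° + T_E sin 149° = 0.
The known terms sum to (556.3, 435.8) N, so 0.0698 T_D − 0.8572 T_E = -556.3 and -0.9976 T_D + 0.5150 T_E = -435.8.
Solving simultaneously: T_D = 805.9 N, T_E = 714.6 N.

T_D ≈ 806 N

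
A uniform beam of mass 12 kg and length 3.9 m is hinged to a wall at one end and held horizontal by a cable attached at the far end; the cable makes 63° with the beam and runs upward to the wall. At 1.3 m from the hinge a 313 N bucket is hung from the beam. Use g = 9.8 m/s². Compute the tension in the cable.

Take torques about the hinge: T sin 63° · 3.9 = 12×9.8×1.95 + 313×1.3 = 636.22 N·m.
So T = 636.22 / (0.8910 × 3.9) = 183.09 N.

T ≈ 183 N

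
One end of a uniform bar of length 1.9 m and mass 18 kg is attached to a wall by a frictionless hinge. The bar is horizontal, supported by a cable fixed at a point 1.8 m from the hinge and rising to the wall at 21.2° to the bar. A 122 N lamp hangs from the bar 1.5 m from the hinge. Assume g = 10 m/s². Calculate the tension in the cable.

Take torques about the hinge: T sin 21.2° · 1.8 = 18×10×0.95 + 122×1.5 = 354 N·m.
So T = 354 / (0.3616 × 1.8) = 543.84 N.

T ≈ 544 N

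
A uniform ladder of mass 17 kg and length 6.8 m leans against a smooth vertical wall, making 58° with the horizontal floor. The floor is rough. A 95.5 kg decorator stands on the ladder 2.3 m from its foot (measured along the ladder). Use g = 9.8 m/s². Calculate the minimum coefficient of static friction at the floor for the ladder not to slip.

ΣF_y = 0: N_floor = 17×9.8 + 95.5×9.8 = 1102.5 N.
Torques about the foot: N_wall · 6.8 sin 58° = 17×9.8×3.4 cos 58° + 95.5×9.8×2.3 cos 58° → N_wall = 249.86 N.
ΣF_x = 0: f_floor = N_wall = 249.86 N.
μ_min = f_floor / N_floor = 249.86 / 1102.5 = 0.2266.

μ_min ≈ 0.227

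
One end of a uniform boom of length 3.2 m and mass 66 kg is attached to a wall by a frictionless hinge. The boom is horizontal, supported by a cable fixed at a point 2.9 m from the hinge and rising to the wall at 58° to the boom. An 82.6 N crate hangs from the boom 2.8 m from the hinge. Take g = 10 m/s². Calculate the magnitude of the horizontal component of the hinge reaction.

Take torques about the hinge: T sin 58° · 2.9 = 66×10×1.6 + 82.6×2.8 = 1287.3 N·m.
So T = 1287.3 / (0.8480 × 2.9) = 523.43 N.
ΣF_x = 0: H_x = T cos 58° = 277.37 N.

H_x ≈ 277 N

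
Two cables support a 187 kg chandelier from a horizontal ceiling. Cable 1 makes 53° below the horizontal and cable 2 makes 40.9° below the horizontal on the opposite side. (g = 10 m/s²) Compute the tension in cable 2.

T_2 ≈ 1130 N

Weight W = 187 × 10 = 1870 N acts straight down.
Horizontal: T_1 cos 53° = T_2 cos 40.9°  →  T_1 = 1.256 T_2.
Vertical: T_1 sin 53° + T_2 sin 40.9° = 1870.
Substituting the horizontal relation into the vertical equation gives 1.658 T_2 = 1870, so T_2 = 1128 N.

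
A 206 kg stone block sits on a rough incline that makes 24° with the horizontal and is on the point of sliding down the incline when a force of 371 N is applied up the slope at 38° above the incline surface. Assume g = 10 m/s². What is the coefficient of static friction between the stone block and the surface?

On the verge of sliding down the incline, friction is at its maximum μN and acts up the slope.
Perpendicular to incline: N = W cos 24° − P sin 38° = 1882 − 228.4 = 1653 N.
Along incline: P cos 38° + μN = W sin 24° → μ = (W sin 24° − P cos 38°) / N = 0.3299.

μ ≈ 0.330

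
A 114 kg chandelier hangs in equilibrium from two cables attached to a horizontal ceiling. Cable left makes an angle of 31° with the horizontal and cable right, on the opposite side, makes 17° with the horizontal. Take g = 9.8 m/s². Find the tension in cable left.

Weight W = 114 × 9.8 = 1117 N acts straight down.
Horizontal: T_left cos 31° = T_right cos 17°  →  T_right = 0.8963 T_left.
Vertical: T_left sin 31° + T_right sin 17° = 1117.
Substituting the horizontal relation into the vertical equation gives 0.7771 T_left = 1117, so T_left = 1438 N.

T_left ≈ 1440 N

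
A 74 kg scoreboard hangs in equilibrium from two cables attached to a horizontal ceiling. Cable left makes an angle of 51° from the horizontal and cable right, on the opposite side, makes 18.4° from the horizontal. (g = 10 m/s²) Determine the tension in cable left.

Weight W = 74 × 10 = 740 N acts straight down.
Horizontal: T_left cos 51° = T_right cos 18.4°  →  T_right = 0.6632 T_left.
Vertical: T_left sin 51° + T_right sin 18.4° = 740.
Substituting the horizontal relation into the vertical equation gives 0.9865 T_left = 740, so T_left = 750.1 N.

T_left ≈ 750 N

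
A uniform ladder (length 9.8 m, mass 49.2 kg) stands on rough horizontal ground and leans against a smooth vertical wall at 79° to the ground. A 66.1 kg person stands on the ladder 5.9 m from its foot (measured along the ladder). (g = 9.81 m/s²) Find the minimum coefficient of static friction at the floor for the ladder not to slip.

μ_min ≈ 0.109

ΣF_y = 0: N_floor = 49.2×9.81 + 66.1×9.81 = 1131.1 N.
Torques about the foot: N_wall · 9.8 sin 79° = 49.2×9.81×4.9 cos 79° + 66.1×9.81×5.9 cos 79° → N_wall = 122.79 N.
ΣF_x = 0: f_floor = N_wall = 122.79 N.
μ_min = f_floor / N_floor = 122.79 / 1131.1 = 0.1086.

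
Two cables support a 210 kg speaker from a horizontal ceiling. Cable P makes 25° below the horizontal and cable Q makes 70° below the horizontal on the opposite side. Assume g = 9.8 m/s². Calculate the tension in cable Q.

T_Q ≈ 1870 N

Weight W = 210 × 9.8 = 2058 N acts straight down.
Horizontal: T_P cos 25° = T_Q cos 70°  →  T_P = 0.3774 T_Q.
Vertical: T_P sin 25° + T_Q sin 70° = 2058.
Substituting the horizontal relation into the vertical equation gives 1.099 T_Q = 2058, so T_Q = 1872 N.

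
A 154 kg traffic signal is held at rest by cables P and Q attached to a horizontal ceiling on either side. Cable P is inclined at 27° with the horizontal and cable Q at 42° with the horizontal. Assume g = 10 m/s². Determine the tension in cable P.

Weight W = 154 × 10 = 1540 N acts straight down.
Horizontal: T_P cos 27° = T_Q cos 42°  →  T_Q = 1.199 T_P.
Vertical: T_P sin 27° + T_Q sin 42° = 1540.
Substituting the horizontal relation into the vertical equation gives 1.256 T_P = 1540, so T_P = 1226 N.

T_P ≈ 1230 N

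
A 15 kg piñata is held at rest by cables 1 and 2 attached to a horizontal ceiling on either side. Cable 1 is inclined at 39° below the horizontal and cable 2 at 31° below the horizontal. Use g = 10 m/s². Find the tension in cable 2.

Weight W = 15 × 10 = 150 N acts straight down.
Horizontal: T_1 cos 39° = T_2 cos 31°  →  T_1 = 1.103 T_2.
Vertical: T_1 sin 39° + T_2 sin 31° = 150.
Substituting the horizontal relation into the vertical equation gives 1.209 T_2 = 150, so T_2 = 124.1 N.

T_2 ≈ 124 N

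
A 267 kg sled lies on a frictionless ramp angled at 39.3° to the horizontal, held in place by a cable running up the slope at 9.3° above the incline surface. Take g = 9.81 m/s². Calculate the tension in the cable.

Take axes along and perpendicular to the incline. Weight components: W sin 39.3° = 1659 N down-slope, W cos 39.3° = 2027 N into the surface.
Along incline: T cos 9.3° = W sin 39.3° → T = 1681 N.
Perpendicular: N = W cos 39.3° − T sin 9.3° = 1755 N.

T ≈ 1680 N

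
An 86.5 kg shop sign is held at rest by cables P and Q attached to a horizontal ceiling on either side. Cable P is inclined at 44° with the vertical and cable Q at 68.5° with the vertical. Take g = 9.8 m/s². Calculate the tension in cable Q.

T_Q ≈ 637 N

Angles from the horizontal: cable P is 90° − 44° = 46°, cable Q is 90° − 68.5° = 21.5°.
Weight W = 86.5 × 9.8 = 847.7 N acts straight down.
Horizontal: T_P cos 46° = T_Q cos 21.5°  →  T_P = 1.339 T_Q.
Vertical: T_P sin 46° + T_Q sin 21.5° = 847.7.
Substituting the horizontal relation into the vertical equation gives 1.33 T_Q = 847.7, so T_Q = 637.4 N.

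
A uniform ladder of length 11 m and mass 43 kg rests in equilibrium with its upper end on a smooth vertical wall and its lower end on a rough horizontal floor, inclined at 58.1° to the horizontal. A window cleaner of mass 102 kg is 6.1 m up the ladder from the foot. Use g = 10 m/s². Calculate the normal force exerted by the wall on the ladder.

Torques about the foot: N_wall · 11 sin 58.1° = 43×10×5.5 cos 58.1° + 102×10×6.1 cos 58.1° → N_wall = 485.9 N.

N_wall ≈ 486 N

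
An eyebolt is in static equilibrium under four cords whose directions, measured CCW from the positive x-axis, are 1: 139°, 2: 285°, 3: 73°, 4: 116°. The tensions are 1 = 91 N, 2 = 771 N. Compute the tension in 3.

Resolve: ΣF_x = 91 cos 139° + 771 cos 285° + T_3 cos 73° + T_4 cos 116° = 0.
        ΣF_y = 91 sin 139° + 771 sin 285° + T_3 sin 73° + T_4 sin 116° = 0.
The known terms sum to (130.9, -685) N, so 0.2924 T_3 − 0.4384 T_4 = -130.9 and 0.9563 T_3 + 0.8988 T_4 = 685.
Solving simultaneously: T_3 = 267.8 N, T_4 = 477.2 N.

T_3 ≈ 268 N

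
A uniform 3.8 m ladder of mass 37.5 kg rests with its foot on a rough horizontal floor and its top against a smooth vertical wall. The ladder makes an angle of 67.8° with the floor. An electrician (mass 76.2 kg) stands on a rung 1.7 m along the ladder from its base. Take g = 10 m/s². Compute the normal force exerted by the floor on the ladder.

ΣF_y = 0: N_floor = 37.5×10 + 76.2×10 = 1137 N.

N_floor ≈ 1140 N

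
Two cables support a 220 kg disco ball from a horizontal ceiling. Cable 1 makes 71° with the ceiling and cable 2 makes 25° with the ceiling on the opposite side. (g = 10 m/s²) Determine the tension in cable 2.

T_2 ≈ 720 N

Weight W = 220 × 10 = 2200 N acts straight down.
Horizontal: T_1 cos 71° = T_2 cos 25°  →  T_1 = 2.784 T_2.
Vertical: T_1 sin 71° + T_2 sin 25° = 2200.
Substituting the horizontal relation into the vertical equation gives 3.055 T_2 = 2200, so T_2 = 720.2 N.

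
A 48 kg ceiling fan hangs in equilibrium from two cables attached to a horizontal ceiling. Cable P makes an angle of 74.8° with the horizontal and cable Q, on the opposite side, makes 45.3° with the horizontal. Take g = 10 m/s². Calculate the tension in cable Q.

T_Q ≈ 145 N

Weight W = 48 × 10 = 480 N acts straight down.
Horizontal: T_P cos 74.8° = T_Q cos 45.3°  →  T_P = 2.683 T_Q.
Vertical: T_P sin 74.8° + T_Q sin 45.3° = 480.
Substituting the horizontal relation into the vertical equation gives 3.3 T_Q = 480, so T_Q = 145.5 N.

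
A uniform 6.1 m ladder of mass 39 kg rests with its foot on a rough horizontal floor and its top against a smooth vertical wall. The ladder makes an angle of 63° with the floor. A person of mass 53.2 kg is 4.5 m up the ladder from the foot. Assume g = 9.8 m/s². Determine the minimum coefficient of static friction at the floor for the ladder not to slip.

ΣF_y = 0: N_floor = 39×9.8 + 53.2×9.8 = 903.56 N.
Torques about the foot: N_wall · 6.1 sin 63° = 39×9.8×3.05 cos 63° + 53.2×9.8×4.5 cos 63° → N_wall = 293.34 N.
ΣF_x = 0: f_floor = N_wall = 293.34 N.
μ_min = f_floor / N_floor = 293.34 / 903.56 = 0.3246.

μ_min ≈ 0.325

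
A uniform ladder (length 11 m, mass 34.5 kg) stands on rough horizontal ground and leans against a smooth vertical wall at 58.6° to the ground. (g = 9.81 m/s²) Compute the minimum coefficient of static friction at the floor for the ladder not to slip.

μ_min ≈ 0.305

ΣF_y = 0: N_floor = 34.5×9.81 = 338.44 N.
Torques about the foot: N_wall · 11 sin 58.6° = 34.5×9.81×5.5 cos 58.6° → N_wall = 103.29 N.
ΣF_x = 0: f_floor = N_wall = 103.29 N.
μ_min = f_floor / N_floor = 103.29 / 338.44 = 0.3052.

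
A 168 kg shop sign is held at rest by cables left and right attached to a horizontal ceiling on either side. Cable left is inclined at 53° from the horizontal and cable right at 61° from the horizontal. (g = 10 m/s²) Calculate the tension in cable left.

Weight W = 168 × 10 = 1680 N acts straight down.
Horizontal: T_left cos 53° = T_right cos 61°  →  T_right = 1.241 T_left.
Vertical: T_left sin 53° + T_right sin 61° = 1680.
Substituting the horizontal relation into the vertical equation gives 1.884 T_left = 1680, so T_left = 891.6 N.

T_left ≈ 892 N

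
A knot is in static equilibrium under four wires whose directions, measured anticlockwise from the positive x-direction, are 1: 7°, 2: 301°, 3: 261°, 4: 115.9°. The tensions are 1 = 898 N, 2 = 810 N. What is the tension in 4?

Resolve: ΣF_x = 898 cos 7° + 810 cos 301° + T_3 cos 261° + T_4 cos 115.9° = 0.
        ΣF_y = 898 sin 7° + 810 sin 301° + T_3 sin 261° + T_4 sin 115.9° = 0.
The known terms sum to (1308, -584.9) N, so -0.1564 T_3 − 0.4368 T_4 = -1308 and -0.9877 T_3 + 0.8996 T_4 = 584.9.
Solving simultaneously: T_3 = 1611 N, T_4 = 2419 N.

T_4 ≈ 2420 N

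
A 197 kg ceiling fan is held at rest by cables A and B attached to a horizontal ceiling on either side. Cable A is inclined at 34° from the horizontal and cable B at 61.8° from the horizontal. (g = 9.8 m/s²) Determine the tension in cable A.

T_A ≈ 917 N

Weight W = 197 × 9.8 = 1931 N acts straight down.
Horizontal: T_A cos 34° = T_B cos 61.8°  →  T_B = 1.754 T_A.
Vertical: T_A sin 34° + T_B sin 61.8° = 1931.
Substituting the horizontal relation into the vertical equation gives 2.105 T_A = 1931, so T_A = 917 N.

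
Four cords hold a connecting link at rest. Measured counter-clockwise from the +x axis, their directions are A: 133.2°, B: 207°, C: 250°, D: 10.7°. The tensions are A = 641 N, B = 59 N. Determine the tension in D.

Resolve: ΣF_x = 641 cos 133.2° + 59 cos 207° + T_C cos 250° + T_D cos 10.7° = 0.
        ΣF_y = 641 sin 133.2° + 59 sin 207° + T_C sin 250° + T_D sin 10.7° = 0.
The known terms sum to (-491.4, 440.5) N, so -0.3420 T_C + 0.9826 T_D = 491.4 and -0.9397 T_C + 0.1857 T_D = -440.5.
Solving simultaneously: T_C = 609.5 N, T_D = 712.2 N.

T_D ≈ 712 N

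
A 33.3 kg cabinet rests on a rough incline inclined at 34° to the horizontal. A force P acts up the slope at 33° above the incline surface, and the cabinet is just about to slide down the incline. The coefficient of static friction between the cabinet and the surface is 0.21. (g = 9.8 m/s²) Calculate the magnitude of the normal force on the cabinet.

N ≈ 176 N

On the verge of sliding down the incline, friction equals μN and acts up the slope.
Perpendicular: N + P sin 33° = W cos 34° = 270.5 N.
Along incline: P cos 33° + μN = W sin 34° with W sin 34° = 182.5 N.
Solving the pair for P and N: P = 173.5 N, N = 176 N (and f = μN = 36.97 N).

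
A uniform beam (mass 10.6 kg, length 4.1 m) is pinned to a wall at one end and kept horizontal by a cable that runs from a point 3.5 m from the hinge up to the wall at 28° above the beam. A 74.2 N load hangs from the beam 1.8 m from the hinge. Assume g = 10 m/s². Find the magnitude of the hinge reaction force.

Take torques about the hinge: T sin 28° · 3.5 = 10.6×10×2.05 + 74.2×1.8 = 350.86 N·m.
So T = 350.86 / (0.4695 × 3.5) = 213.53 N.
ΣF_x = 0: H_x = T cos 28° = 188.53 N.
ΣF_y = 0: H_y = (10.6×10 + 74.2) − T sin 28° = 180.2 − 100.25 = 79.954 N.
|H| = √(H_x² + H_y²) = √((188.53)² + (79.954)²) = 204.79 N.

|H| ≈ 205 N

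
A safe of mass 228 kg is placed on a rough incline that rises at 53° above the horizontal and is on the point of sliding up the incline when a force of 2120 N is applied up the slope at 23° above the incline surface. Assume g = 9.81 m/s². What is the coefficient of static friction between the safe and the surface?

On the verge of sliding up the incline, friction is at its maximum μN and acts down the slope.
Perpendicular to incline: N = W cos 53° − P sin 23° = 1346 − 828.3 = 517.7 N.
Along incline: P cos 23° − μN = W sin 53° → μ = −(W sin 53° − P cos 23°) / N = 0.3191.

μ ≈ 0.319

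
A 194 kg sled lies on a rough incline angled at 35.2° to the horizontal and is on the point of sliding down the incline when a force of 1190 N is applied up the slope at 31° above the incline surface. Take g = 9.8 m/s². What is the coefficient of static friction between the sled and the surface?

μ ≈ 0.0807

On the verge of sliding down the incline, friction is at its maximum μN and acts up the slope.
Perpendicular to incline: N = W cos 35.2° − P sin 31° = 1554 − 612.9 = 940.7 N.
Along incline: P cos 31° + μN = W sin 35.2° → μ = (W sin 35.2° − P cos 31°) / N = 0.08067.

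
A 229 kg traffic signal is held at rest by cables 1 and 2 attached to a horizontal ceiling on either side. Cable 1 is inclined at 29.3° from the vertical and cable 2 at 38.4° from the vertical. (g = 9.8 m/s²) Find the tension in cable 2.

T_2 ≈ 1190 N

Angles from the horizontal: cable 1 is 90° − 29.3° = 60.7°, cable 2 is 90° − 38.4° = 51.6°.
Weight W = 229 × 9.8 = 2244 N acts straight down.
Horizontal: T_1 cos 60.7° = T_2 cos 51.6°  →  T_1 = 1.269 T_2.
Vertical: T_1 sin 60.7° + T_2 sin 51.6° = 2244.
Substituting the horizontal relation into the vertical equation gives 1.891 T_2 = 2244, so T_2 = 1187 N.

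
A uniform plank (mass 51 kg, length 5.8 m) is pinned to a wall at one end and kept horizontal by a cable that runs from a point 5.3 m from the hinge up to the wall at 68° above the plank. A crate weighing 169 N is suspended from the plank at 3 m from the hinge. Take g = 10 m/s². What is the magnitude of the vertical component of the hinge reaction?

Take torques about the hinge: T sin 68° · 5.3 = 51×10×2.9 + 169×3 = 1986 N·m.
So T = 1986 / (0.9272 × 5.3) = 404.15 N.
ΣF_y = 0: H_y = (51×10 + 169) − T sin 68° = 679 − 374.72 = 304.28 N.

|H_y| ≈ 304 N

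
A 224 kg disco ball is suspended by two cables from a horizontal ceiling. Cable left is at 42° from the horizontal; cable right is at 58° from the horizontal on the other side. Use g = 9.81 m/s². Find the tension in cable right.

Weight W = 224 × 9.81 = 2197 N acts straight down.
Horizontal: T_left cos 42° = T_right cos 58°  →  T_left = 0.7131 T_right.
Vertical: T_left sin 42° + T_right sin 58° = 2197.
Substituting the horizontal relation into the vertical equation gives 1.325 T_right = 2197, so T_right = 1658 N.

T_right ≈ 1660 N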